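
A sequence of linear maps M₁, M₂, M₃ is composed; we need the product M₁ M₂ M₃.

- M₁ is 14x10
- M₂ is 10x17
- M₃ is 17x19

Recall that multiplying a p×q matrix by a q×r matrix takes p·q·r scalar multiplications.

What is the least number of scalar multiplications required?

Order (M₁ (M₂ M₃)): (M₂ M₃): 10×17 by 17×19 → 10×19, cost 10·17·19 = 3230; (M₁ (M₂ M₃)): 14×10 by 10×19 → 14×19, cost 14·10·19 = 2660; cumulative 5890. Total 5890.
Order ((M₁ M₂) M₃): (M₁ M₂): 14×10 by 10×17 → 14×17, cost 14·10·17 = 2380; ((M₁ M₂) M₃): 14×17 by 17×19 → 14×19, cost 14·17·19 = 4522; cumulative 6902. Total 6902.
Minimum: 5890.

5890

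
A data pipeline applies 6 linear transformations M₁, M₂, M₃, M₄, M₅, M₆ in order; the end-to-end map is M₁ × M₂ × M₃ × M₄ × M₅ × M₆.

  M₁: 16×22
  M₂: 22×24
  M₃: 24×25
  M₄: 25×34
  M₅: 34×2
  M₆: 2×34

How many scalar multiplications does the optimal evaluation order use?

Adjacent pairs: M₁M₂ = 16·22·24 = 8448; M₂M₃ = 22·24·25 = 13200; M₃M₄ = 24·25·34 = 20400; M₄M₅ = 25·34·2 = 1700; M₅M₆ = 34·2·34 = 2312.
Length 3: M₁..M₃: k=1: 0+13200+16·22·25=22000; k=2: 8448+0+16·24·25=18048 → min 18048 | M₂..M₄: k=2: 0+20400+22·24·34=38352; k=3: 13200+0+22·25·34=31900 → min 31900 | M₃..M₅: k=3: 0+1700+24·25·2=2900; k=4: 20400+0+24·34·2=22032 → min 2900 | M₄..M₆: k=4: 0+2312+25·34·34=31212; k=5: 1700+0+25·2·34=3400 → min 3400.
Length 4: M₁..M₄: k=1: 0+31900+16·22·34=43868; k=2: 8448+20400+16·24·34=41904; k=3: 18048+0+16·25·34=31648 → min 31648 | M₂..M₅: k=2: 0+2900+22·24·2=3956; k=3: 13200+1700+22·25·2=16000; k=4: 31900+0+22·34·2=33396 → min 3956 | M₃..M₆: k=3: 0+3400+24·25·34=23800; k=4: 20400+2312+24·34·34=50456; k=5: 2900+0+24·2·34=4532 → min 4532.
Length 5: M₁..M₅: k=1: 0+3956+16·22·2=4660; k=2: 8448+2900+16·24·2=12116; k=3: 18048+1700+16·25·2=20548; k=4: 31648+0+16·34·2=32736 → min 4660 | M₂..M₆: k=2: 0+4532+22·24·34=22484; k=3: 13200+3400+22·25·34=35300; k=4: 31900+2312+22·34·34=59644; k=5: 3956+0+22·2·34=5452 → min 5452.
Length 6: M₁..M₆: k=1: 0+5452+16·22·34=17420; k=2: 8448+4532+16·24·34=26036; k=3: 18048+3400+16·25·34=35048; k=4: 31648+2312+16·34·34=52456; k=5: 4660+0+16·2·34=5748 → min 5748.
Optimal order: ((M₁ × (M₂ × (M₃ × (M₄ × M₅)))) × M₆) with cost 5748.

5748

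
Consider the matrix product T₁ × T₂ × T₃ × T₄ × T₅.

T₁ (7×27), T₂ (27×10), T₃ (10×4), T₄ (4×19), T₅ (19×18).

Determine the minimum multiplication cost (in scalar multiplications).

Adjacent pairs: T₁T₂ = 7·27·10 = 1890; T₂T₃ = 27·10·4 = 1080; T₃T₄ = 10·4·19 = 760; T₄T₅ = 4·19·18 = 1368.
Length 3: T₁..T₃: k=1: 0+1080+7·27·4=1836; k=2: 1890+0+7·10·4=2170 → min 1836 | T₂..T₄: k=2: 0+760+27·10·19=5890; k=3: 1080+0+27·4·19=3132 → min 3132 | T₃..T₅: k=3: 0+1368+10·4·18=2088; k=4: 760+0+10·19·18=4180 → min 2088.
Length 4: T₁..T₄: k=1: 0+3132+7·27·19=6723; k=2: 1890+760+7·10·19=3980; k=3: 1836+0+7·4·19=2368 → min 2368 | T₂..T₅: k=2: 0+2088+27·10·18=6948; k=3: 1080+1368+27·4·18=4392; k=4: 3132+0+27·19·18=12366 → min 4392.
Length 5: T₁..T₅: k=1: 0+4392+7·27·18=7794; k=2: 1890+2088+7·10·18=5238; k=3: 1836+1368+7·4·18=3708; k=4: 2368+0+7·19·18=4762 → min 3708.
Optimal order: ((T₁ × (T₂ × T₃)) × (T₄ × T₅)) with cost 3708.

3708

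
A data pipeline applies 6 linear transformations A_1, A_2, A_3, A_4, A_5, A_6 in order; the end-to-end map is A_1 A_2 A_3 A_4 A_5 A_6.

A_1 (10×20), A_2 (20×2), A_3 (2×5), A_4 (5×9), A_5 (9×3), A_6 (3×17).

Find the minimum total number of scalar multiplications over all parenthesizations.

986

Adjacent pairs: A_1A_2 = 10·20·2 = 400; A_2A_3 = 20·2·5 = 200; A_3A_4 = 2·5·9 = 90; A_4A_5 = 5·9·3 = 135; A_5A_6 = 9·3·17 = 459.
Length 3: A_1..A_3: k=1: 0+200+10·20·5=1200; k=2: 400+0+10·2·5=500 → min 500 | A_2..A_4: k=2: 0+90+20·2·9=450; k=3: 200+0+20·5·9=1100 → min 450 | A_3..A_5: k=3: 0+135+2·5·3=165; k=4: 90+0+2·9·3=144 → min 144 | A_4..A_6: k=4: 0+459+5·9·17=1224; k=5: 135+0+5·3·17=390 → min 390.
Length 4: A_1..A_4: k=1: 0+450+10·20·9=2250; k=2: 400+90+10·2·9=670; k=3: 500+0+10·5·9=950 → min 670 | A_2..A_5: k=2: 0+144+20·2·3=264; k=3: 200+135+20·5·3=635; k=4: 450+0+20·9·3=990 → min 264 | A_3..A_6: k=3: 0+390+2·5·17=560; k=4: 90+459+2·9·17=855; k=5: 144+0+2·3·17=246 → min 246.
Length 5: A_1..A_5: k=1: 0+264+10·20·3=864; k=2: 400+144+10·2·3=604; k=3: 500+135+10·5·3=785; k=4: 670+0+10·9·3=940 → min 604 | A_2..A_6: k=2: 0+246+20·2·17=926; k=3: 200+390+20·5·17=2290; k=4: 450+459+20·9·17=3969; k=5: 264+0+20·3·17=1284 → min 926.
Length 6: A_1..A_6: k=1: 0+926+10·20·17=4326; k=2: 400+246+10·2·17=986; k=3: 500+390+10·5·17=1740; k=4: 670+459+10·9·17=2659; k=5: 604+0+10·3·17=1114 → min 986.
Optimal order: ((A_1 A_2) (((A_3 A_4) A_5) A_6)) with cost 986.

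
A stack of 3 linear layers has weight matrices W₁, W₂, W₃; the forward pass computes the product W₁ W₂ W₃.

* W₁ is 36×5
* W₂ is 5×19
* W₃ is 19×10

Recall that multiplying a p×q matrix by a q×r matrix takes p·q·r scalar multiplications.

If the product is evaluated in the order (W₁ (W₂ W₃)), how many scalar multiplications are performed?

(W₂ W₃): 5×19 by 19×10 → 5×10, cost 5·19·10 = 950
(W₁ (W₂ W₃)): 36×5 by 5×10 → 36×10, cost 36·5·10 = 1800; cumulative 2750
Total: 2750 scalar multiplications.

2750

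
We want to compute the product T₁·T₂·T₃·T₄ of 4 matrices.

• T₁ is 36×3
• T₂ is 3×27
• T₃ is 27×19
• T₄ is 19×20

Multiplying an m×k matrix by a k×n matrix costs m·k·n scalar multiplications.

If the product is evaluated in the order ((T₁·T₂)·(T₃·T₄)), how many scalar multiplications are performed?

32616

(T₁·T₂): 36×3 by 3×27 → 36×27, cost 36·3·27 = 2916
(T₃·T₄): 27×19 by 19×20 → 27×20, cost 27·19·20 = 10260
((T₁·T₂)·(T₃·T₄)): 36×27 by 27×20 → 36×20, cost 36·27·20 = 19440; cumulative 32616
Total: 32616 scalar multiplications.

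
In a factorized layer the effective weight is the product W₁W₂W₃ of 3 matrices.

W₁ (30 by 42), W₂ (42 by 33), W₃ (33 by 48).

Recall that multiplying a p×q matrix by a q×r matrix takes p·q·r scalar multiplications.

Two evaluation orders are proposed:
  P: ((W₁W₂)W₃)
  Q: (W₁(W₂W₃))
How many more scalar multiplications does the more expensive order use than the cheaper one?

Order P = ((W₁W₂)W₃): (W₁W₂): 30×42 by 42×33 → 30×33, cost 30·42·33 = 41580; ((W₁W₂)W₃): 30×33 by 33×48 → 30×48, cost 30·33·48 = 47520; cumulative 89100. Total 89100.
Order Q = (W₁(W₂W₃)): (W₂W₃): 42×33 by 33×48 → 42×48, cost 42·33·48 = 66528; (W₁(W₂W₃)): 30×42 by 42×48 → 30×48, cost 30·42·48 = 60480; cumulative 127008. Total 127008.
Difference: |89100 − 127008| = 37908.

37908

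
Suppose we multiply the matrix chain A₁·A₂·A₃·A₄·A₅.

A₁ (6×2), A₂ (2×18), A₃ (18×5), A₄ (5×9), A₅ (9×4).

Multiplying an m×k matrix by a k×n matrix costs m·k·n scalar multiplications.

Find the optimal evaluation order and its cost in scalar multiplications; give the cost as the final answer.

390

Adjacent pairs: A₁A₂ = 6·2·18 = 216; A₂A₃ = 2·18·5 = 180; A₃A₄ = 18·5·9 = 810; A₄A₅ = 5·9·4 = 180.
Length 3: A₁..A₃: k=1: 0+180+6·2·5=240; k=2: 216+0+6·18·5=756 → min 240 | A₂..A₄: k=2: 0+810+2·18·9=1134; k=3: 180+0+2·5·9=270 → min 270 | A₃..A₅: k=3: 0+180+18·5·4=540; k=4: 810+0+18·9·4=1458 → min 540.
Length 4: A₁..A₄: k=1: 0+270+6·2·9=378; k=2: 216+810+6·18·9=1998; k=3: 240+0+6·5·9=510 → min 378 | A₂..A₅: k=2: 0+540+2·18·4=684; k=3: 180+180+2·5·4=400; k=4: 270+0+2·9·4=342 → min 342.
Length 5: A₁..A₅: k=1: 0+342+6·2·4=390; k=2: 216+540+6·18·4=1188; k=3: 240+180+6·5·4=540; k=4: 378+0+6·9·4=594 → min 390.
Optimal parenthesization: (A₁·(((A₂·A₃)·A₄)·A₅)) with cost 390.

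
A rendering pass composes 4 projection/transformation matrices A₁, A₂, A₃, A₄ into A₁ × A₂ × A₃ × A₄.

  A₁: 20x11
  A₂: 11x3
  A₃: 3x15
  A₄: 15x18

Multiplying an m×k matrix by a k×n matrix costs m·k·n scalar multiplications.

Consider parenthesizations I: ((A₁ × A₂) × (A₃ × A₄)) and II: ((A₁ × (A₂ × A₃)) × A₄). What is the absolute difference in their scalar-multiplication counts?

Order I = ((A₁ × A₂) × (A₃ × A₄)): (A₁ × A₂): 20×11 by 11×3 → 20×3, cost 20·11·3 = 660; (A₃ × A₄): 3×15 by 15×18 → 3×18, cost 3·15·18 = 810; ((A₁ × A₂) × (A₃ × A₄)): 20×3 by 3×18 → 20×18, cost 20·3·18 = 1080; cumulative 2550. Total 2550.
Order II = ((A₁ × (A₂ × A₃)) × A₄): (A₂ × A₃): 11×3 by 3×15 → 11×15, cost 11·3·15 = 495; (A₁ × (A₂ × A₃)): 20×11 by 11×15 → 20×15, cost 20·11·15 = 3300; cumulative 3795; ((A₁ × (A₂ × A₃)) × A₄): 20×15 by 15×18 → 20×18, cost 20·15·18 = 5400; cumulative 9195. Total 9195.
Difference: |2550 − 9195| = 6645.

6645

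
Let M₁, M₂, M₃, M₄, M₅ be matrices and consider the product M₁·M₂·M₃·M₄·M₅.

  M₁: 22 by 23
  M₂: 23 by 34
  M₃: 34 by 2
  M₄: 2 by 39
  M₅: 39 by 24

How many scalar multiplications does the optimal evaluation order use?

5504

Adjacent pairs: M₁M₂ = 22·23·34 = 17204; M₂M₃ = 23·34·2 = 1564; M₃M₄ = 34·2·39 = 2652; M₄M₅ = 2·39·24 = 1872.
Length 3: M₁..M₃: k=1: 0+1564+22·23·2=2576; k=2: 17204+0+22·34·2=18700 → min 2576 | M₂..M₄: k=2: 0+2652+23·34·39=33150; k=3: 1564+0+23·2·39=3358 → min 3358 | M₃..M₅: k=3: 0+1872+34·2·24=3504; k=4: 2652+0+34·39·24=34476 → min 3504.
Length 4: M₁..M₄: k=1: 0+3358+22·23·39=23092; k=2: 17204+2652+22·34·39=49028; k=3: 2576+0+22·2·39=4292 → min 4292 | M₂..M₅: k=2: 0+3504+23·34·24=22272; k=3: 1564+1872+23·2·24=4540; k=4: 3358+0+23·39·24=24886 → min 4540.
Length 5: M₁..M₅: k=1: 0+4540+22·23·24=16684; k=2: 17204+3504+22·34·24=38660; k=3: 2576+1872+22·2·24=5504; k=4: 4292+0+22·39·24=24884 → min 5504.
Optimal order: ((M₁·(M₂·M₃))·(M₄·M₅)) with cost 5504.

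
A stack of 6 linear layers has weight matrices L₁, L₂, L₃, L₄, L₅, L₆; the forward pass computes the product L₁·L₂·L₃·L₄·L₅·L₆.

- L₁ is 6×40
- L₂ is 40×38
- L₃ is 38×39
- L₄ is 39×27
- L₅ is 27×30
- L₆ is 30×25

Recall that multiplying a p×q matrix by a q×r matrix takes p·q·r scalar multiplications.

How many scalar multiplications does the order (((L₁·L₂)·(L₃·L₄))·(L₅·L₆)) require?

(L₁·L₂): 6×40 by 40×38 → 6×38, cost 6·40·38 = 9120
(L₃·L₄): 38×39 by 39×27 → 38×27, cost 38·39·27 = 40014
((L₁·L₂)·(L₃·L₄)): 6×38 by 38×27 → 6×27, cost 6·38·27 = 6156; cumulative 55290
(L₅·L₆): 27×30 by 30×25 → 27×25, cost 27·30·25 = 20250
(((L₁·L₂)·(L₃·L₄))·(L₅·L₆)): 6×27 by 27×25 → 6×25, cost 6·27·25 = 4050; cumulative 79590
Total: 79590 scalar multiplications.

79590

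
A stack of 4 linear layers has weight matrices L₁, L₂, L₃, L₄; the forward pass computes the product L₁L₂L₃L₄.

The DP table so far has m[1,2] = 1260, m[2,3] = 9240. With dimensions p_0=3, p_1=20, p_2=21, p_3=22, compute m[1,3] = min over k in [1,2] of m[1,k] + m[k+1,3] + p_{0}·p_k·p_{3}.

2646

m[1,3] = min over k∈[1,2] of m[1,k]+m[k+1,3]+p_{0}·p_k·p_{3}.
k=1: 0 + 9240 + 3·20·22 = 10560; k=2: 1260 + 0 + 3·21·22 = 2646.
Minimum: 2646 at k=2.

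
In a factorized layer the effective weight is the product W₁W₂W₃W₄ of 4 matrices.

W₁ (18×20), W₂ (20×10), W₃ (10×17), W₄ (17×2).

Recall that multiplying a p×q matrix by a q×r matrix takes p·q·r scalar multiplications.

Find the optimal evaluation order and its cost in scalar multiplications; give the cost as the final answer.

1460

Adjacent pairs: W₁W₂ = 18·20·10 = 3600; W₂W₃ = 20·10·17 = 3400; W₃W₄ = 10·17·2 = 340.
Length 3: W₁..W₃: k=1: 0+3400+18·20·17=9520; k=2: 3600+0+18·10·17=6660 → min 6660 | W₂..W₄: k=2: 0+340+20·10·2=740; k=3: 3400+0+20·17·2=4080 → min 740.
Length 4: W₁..W₄: k=1: 0+740+18·20·2=1460; k=2: 3600+340+18·10·2=4300; k=3: 6660+0+18·17·2=7272 → min 1460.
Optimal parenthesization: (W₁(W₂(W₃W₄))) with cost 1460.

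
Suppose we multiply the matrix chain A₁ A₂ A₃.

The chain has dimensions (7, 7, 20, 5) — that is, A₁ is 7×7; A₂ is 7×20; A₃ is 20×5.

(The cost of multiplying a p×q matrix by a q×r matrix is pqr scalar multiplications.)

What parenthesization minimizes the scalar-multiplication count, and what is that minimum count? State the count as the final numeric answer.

945

(A₁ (A₂ A₃)): cost 945.
((A₁ A₂) A₃): cost 1680.
Optimal: (A₁ (A₂ A₃)) with cost 945.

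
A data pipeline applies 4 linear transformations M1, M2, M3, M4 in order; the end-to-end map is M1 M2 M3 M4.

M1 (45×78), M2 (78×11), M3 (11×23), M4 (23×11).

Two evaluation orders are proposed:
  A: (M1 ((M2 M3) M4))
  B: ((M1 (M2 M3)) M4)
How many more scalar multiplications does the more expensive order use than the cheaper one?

33771

Order A = (M1 ((M2 M3) M4)): (M2 M3): 78×11 by 11×23 → 78×23, cost 78·11·23 = 19734; ((M2 M3) M4): 78×23 by 23×11 → 78×11, cost 78·23·11 = 19734; cumulative 39468; (M1 ((M2 M3) M4)): 45×78 by 78×11 → 45×11, cost 45·78·11 = 38610; cumulative 78078. Total 78078.
Order B = ((M1 (M2 M3)) M4): (M2 M3): 78×11 by 11×23 → 78×23, cost 78·11·23 = 19734; (M1 (M2 M3)): 45×78 by 78×23 → 45×23, cost 45·78·23 = 80730; cumulative 100464; ((M1 (M2 M3)) M4): 45×23 by 23×11 → 45×11, cost 45·23·11 = 11385; cumulative 111849. Total 111849.
Difference: |78078 − 111849| = 33771.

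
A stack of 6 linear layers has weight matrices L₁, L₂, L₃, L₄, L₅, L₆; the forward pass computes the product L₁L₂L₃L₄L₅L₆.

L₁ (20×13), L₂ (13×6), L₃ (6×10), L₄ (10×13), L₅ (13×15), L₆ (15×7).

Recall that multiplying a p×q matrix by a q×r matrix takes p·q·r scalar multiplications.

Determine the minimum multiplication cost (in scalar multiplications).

4946

Adjacent pairs: L₁L₂ = 20·13·6 = 1560; L₂L₃ = 13·6·10 = 780; L₃L₄ = 6·10·13 = 780; L₄L₅ = 10·13·15 = 1950; L₅L₆ = 13·15·7 = 1365.
Length 3: L₁..L₃: k=1: 0+780+20·13·10=3380; k=2: 1560+0+20·6·10=2760 → min 2760 | L₂..L₄: k=2: 0+780+13·6·13=1794; k=3: 780+0+13·10·13=2470 → min 1794 | L₃..L₅: k=3: 0+1950+6·10·15=2850; k=4: 780+0+6·13·15=1950 → min 1950 | L₄..L₆: k=4: 0+1365+10·13·7=2275; k=5: 1950+0+10·15·7=3000 → min 2275.
Length 4: L₁..L₄: k=1: 0+1794+20·13·13=5174; k=2: 1560+780+20·6·13=3900; k=3: 2760+0+20·10·13=5360 → min 3900 | L₂..L₅: k=2: 0+1950+13·6·15=3120; k=3: 780+1950+13·10·15=4680; k=4: 1794+0+13·13·15=4329 → min 3120 | L₃..L₆: k=3: 0+2275+6·10·7=2695; k=4: 780+1365+6·13·7=2691; k=5: 1950+0+6·15·7=2580 → min 2580.
Length 5: L₁..L₅: k=1: 0+3120+20·13·15=7020; k=2: 1560+1950+20·6·15=5310; k=3: 2760+1950+20·10·15=7710; k=4: 3900+0+20·13·15=7800 → min 5310 | L₂..L₆: k=2: 0+2580+13·6·7=3126; k=3: 780+2275+13·10·7=3965; k=4: 1794+1365+13·13·7=4342; k=5: 3120+0+13·15·7=4485 → min 3126.
Length 6: L₁..L₆: k=1: 0+3126+20·13·7=4946; k=2: 1560+2580+20·6·7=4980; k=3: 2760+2275+20·10·7=6435; k=4: 3900+1365+20·13·7=7085; k=5: 5310+0+20·15·7=7410 → min 4946.
Optimal order: (L₁(L₂(((L₃L₄)L₅)L₆))) with cost 4946.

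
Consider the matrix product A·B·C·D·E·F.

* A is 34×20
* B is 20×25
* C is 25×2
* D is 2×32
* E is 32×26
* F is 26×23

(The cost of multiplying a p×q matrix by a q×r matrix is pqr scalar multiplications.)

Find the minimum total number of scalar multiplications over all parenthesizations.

6784

Adjacent pairs: AB = 34·20·25 = 17000; BC = 20·25·2 = 1000; CD = 25·2·32 = 1600; DE = 2·32·26 = 1664; EF = 32·26·23 = 19136.
Length 3: A..C: k=1: 0+1000+34·20·2=2360; k=2: 17000+0+34·25·2=18700 → min 2360 | B..D: k=2: 0+1600+20·25·32=17600; k=3: 1000+0+20·2·32=2280 → min 2280 | C..E: k=3: 0+1664+25·2·26=2964; k=4: 1600+0+25·32·26=22400 → min 2964 | D..F: k=4: 0+19136+2·32·23=20608; k=5: 1664+0+2·26·23=2860 → min 2860.
Length 4: A..D: k=1: 0+2280+34·20·32=24040; k=2: 17000+1600+34·25·32=45800; k=3: 2360+0+34·2·32=4536 → min 4536 | B..E: k=2: 0+2964+20·25·26=15964; k=3: 1000+1664+20·2·26=3704; k=4: 2280+0+20·32·26=18920 → min 3704 | C..F: k=3: 0+2860+25·2·23=4010; k=4: 1600+19136+25·32·23=39136; k=5: 2964+0+25·26·23=17914 → min 4010.
Length 5: A..E: k=1: 0+3704+34·20·26=21384; k=2: 17000+2964+34·25·26=42064; k=3: 2360+1664+34·2·26=5792; k=4: 4536+0+34·32·26=32824 → min 5792 | B..F: k=2: 0+4010+20·25·23=15510; k=3: 1000+2860+20·2·23=4780; k=4: 2280+19136+20·32·23=36136; k=5: 3704+0+20·26·23=15664 → min 4780.
Length 6: A..F: k=1: 0+4780+34·20·23=20420; k=2: 17000+4010+34·25·23=40560; k=3: 2360+2860+34·2·23=6784; k=4: 4536+19136+34·32·23=48696; k=5: 5792+0+34·26·23=26124 → min 6784.
Optimal order: ((A·(B·C))·((D·E)·F)) with cost 6784.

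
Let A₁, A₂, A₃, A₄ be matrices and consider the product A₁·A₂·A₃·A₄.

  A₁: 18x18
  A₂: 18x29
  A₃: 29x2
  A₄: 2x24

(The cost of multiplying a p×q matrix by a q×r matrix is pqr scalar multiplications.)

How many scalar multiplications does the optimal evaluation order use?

2556

Adjacent pairs: A₁A₂ = 18·18·29 = 9396; A₂A₃ = 18·29·2 = 1044; A₃A₄ = 29·2·24 = 1392.
Length 3: A₁..A₃: k=1: 0+1044+18·18·2=1692; k=2: 9396+0+18·29·2=10440 → min 1692 | A₂..A₄: k=2: 0+1392+18·29·24=13920; k=3: 1044+0+18·2·24=1908 → min 1908.
Length 4: A₁..A₄: k=1: 0+1908+18·18·24=9684; k=2: 9396+1392+18·29·24=23316; k=3: 1692+0+18·2·24=2556 → min 2556.
Optimal order: ((A₁·(A₂·A₃))·A₄) with cost 2556.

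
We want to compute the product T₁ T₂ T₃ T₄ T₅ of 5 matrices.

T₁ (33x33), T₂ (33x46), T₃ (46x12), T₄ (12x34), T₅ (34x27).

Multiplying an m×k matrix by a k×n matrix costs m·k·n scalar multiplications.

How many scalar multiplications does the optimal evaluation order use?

Adjacent pairs: T₁T₂ = 33·33·46 = 50094; T₂T₃ = 33·46·12 = 18216; T₃T₄ = 46·12·34 = 18768; T₄T₅ = 12·34·27 = 11016.
Length 3: T₁..T₃: k=1: 0+18216+33·33·12=31284; k=2: 50094+0+33·46·12=68310 → min 31284 | T₂..T₄: k=2: 0+18768+33·46·34=70380; k=3: 18216+0+33·12·34=31680 → min 31680 | T₃..T₅: k=3: 0+11016+46·12·27=25920; k=4: 18768+0+46·34·27=60996 → min 25920.
Length 4: T₁..T₄: k=1: 0+31680+33·33·34=68706; k=2: 50094+18768+33·46·34=120474; k=3: 31284+0+33·12·34=44748 → min 44748 | T₂..T₅: k=2: 0+25920+33·46·27=66906; k=3: 18216+11016+33·12·27=39924; k=4: 31680+0+33·34·27=61974 → min 39924.
Length 5: T₁..T₅: k=1: 0+39924+33·33·27=69327; k=2: 50094+25920+33·46·27=117000; k=3: 31284+11016+33·12·27=52992; k=4: 44748+0+33·34·27=75042 → min 52992.
Optimal order: ((T₁ (T₂ T₃)) (T₄ T₅)) with cost 52992.

52992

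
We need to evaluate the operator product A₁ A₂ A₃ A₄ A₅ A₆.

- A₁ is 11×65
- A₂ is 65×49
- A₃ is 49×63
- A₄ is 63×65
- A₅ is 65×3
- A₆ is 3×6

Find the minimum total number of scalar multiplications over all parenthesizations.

Adjacent pairs: A₁A₂ = 11·65·49 = 35035; A₂A₃ = 65·49·63 = 200655; A₃A₄ = 49·63·65 = 200655; A₄A₅ = 63·65·3 = 12285; A₅A₆ = 65·3·6 = 1170.
Length 3: A₁..A₃: k=1: 0+200655+11·65·63=245700; k=2: 35035+0+11·49·63=68992 → min 68992 | A₂..A₄: k=2: 0+200655+65·49·65=407680; k=3: 200655+0+65·63·65=466830 → min 407680 | A₃..A₅: k=3: 0+12285+49·63·3=21546; k=4: 200655+0+49·65·3=210210 → min 21546 | A₄..A₆: k=4: 0+1170+63·65·6=25740; k=5: 12285+0+63·3·6=13419 → min 13419.
Length 4: A₁..A₄: k=1: 0+407680+11·65·65=454155; k=2: 35035+200655+11·49·65=270725; k=3: 68992+0+11·63·65=114037 → min 114037 | A₂..A₅: k=2: 0+21546+65·49·3=31101; k=3: 200655+12285+65·63·3=225225; k=4: 407680+0+65·65·3=420355 → min 31101 | A₃..A₆: k=3: 0+13419+49·63·6=31941; k=4: 200655+1170+49·65·6=220935; k=5: 21546+0+49·3·6=22428 → min 22428.
Length 5: A₁..A₅: k=1: 0+31101+11·65·3=33246; k=2: 35035+21546+11·49·3=58198; k=3: 68992+12285+11·63·3=83356; k=4: 114037+0+11·65·3=116182 → min 33246 | A₂..A₆: k=2: 0+22428+65·49·6=41538; k=3: 200655+13419+65·63·6=238644; k=4: 407680+1170+65·65·6=434200; k=5: 31101+0+65·3·6=32271 → min 32271.
Length 6: A₁..A₆: k=1: 0+32271+11·65·6=36561; k=2: 35035+22428+11·49·6=60697; k=3: 68992+13419+11·63·6=86569; k=4: 114037+1170+11·65·6=119497; k=5: 33246+0+11·3·6=33444 → min 33444.
Optimal order: ((A₁ (A₂ (A₃ (A₄ A₅)))) A₆) with cost 33444.

33444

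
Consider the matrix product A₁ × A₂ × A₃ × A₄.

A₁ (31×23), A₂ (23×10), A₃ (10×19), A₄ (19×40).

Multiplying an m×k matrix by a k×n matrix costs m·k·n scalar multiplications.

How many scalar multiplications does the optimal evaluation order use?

Adjacent pairs: A₁A₂ = 31·23·10 = 7130; A₂A₃ = 23·10·19 = 4370; A₃A₄ = 10·19·40 = 7600.
Length 3: A₁..A₃: k=1: 0+4370+31·23·19=17917; k=2: 7130+0+31·10·19=13020 → min 13020 | A₂..A₄: k=2: 0+7600+23·10·40=16800; k=3: 4370+0+23·19·40=21850 → min 16800.
Length 4: A₁..A₄: k=1: 0+16800+31·23·40=45320; k=2: 7130+7600+31·10·40=27130; k=3: 13020+0+31·19·40=36580 → min 27130.
Optimal order: ((A₁ × A₂) × (A₃ × A₄)) with cost 27130.

27130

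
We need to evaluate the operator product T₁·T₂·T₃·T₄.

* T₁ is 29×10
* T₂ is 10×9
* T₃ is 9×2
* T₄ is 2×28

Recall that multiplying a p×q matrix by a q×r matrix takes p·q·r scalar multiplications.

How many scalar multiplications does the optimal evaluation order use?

Adjacent pairs: T₁T₂ = 29·10·9 = 2610; T₂T₃ = 10·9·2 = 180; T₃T₄ = 9·2·28 = 504.
Length 3: T₁..T₃: k=1: 0+180+29·10·2=760; k=2: 2610+0+29·9·2=3132 → min 760 | T₂..T₄: k=2: 0+504+10·9·28=3024; k=3: 180+0+10·2·28=740 → min 740.
Length 4: T₁..T₄: k=1: 0+740+29·10·28=8860; k=2: 2610+504+29·9·28=10422; k=3: 760+0+29·2·28=2384 → min 2384.
Optimal order: ((T₁·(T₂·T₃))·T₄) with cost 2384.

2384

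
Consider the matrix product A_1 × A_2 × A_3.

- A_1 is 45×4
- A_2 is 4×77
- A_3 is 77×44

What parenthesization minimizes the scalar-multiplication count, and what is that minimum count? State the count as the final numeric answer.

(A_1 × (A_2 × A_3)): cost 21472.
((A_1 × A_2) × A_3): cost 166320.
Optimal: (A_1 × (A_2 × A_3)) with cost 21472.

21472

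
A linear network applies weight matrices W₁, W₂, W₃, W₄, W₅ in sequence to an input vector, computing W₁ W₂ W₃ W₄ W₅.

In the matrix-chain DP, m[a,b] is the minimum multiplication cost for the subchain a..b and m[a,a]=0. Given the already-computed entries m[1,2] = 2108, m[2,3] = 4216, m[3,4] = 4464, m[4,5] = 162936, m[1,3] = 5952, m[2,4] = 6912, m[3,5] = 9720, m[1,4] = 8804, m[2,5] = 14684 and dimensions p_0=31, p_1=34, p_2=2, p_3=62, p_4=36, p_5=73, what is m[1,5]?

m[1,5] = min over k∈[1,4] of m[1,k]+m[k+1,5]+p_{0}·p_k·p_{5}.
k=1: 0 + 14684 + 31·34·73 = 91626; k=2: 2108 + 9720 + 31·2·73 = 16354; k=3: 5952 + 162936 + 31·62·73 = 309194; k=4: 8804 + 0 + 31·36·73 = 90272.
Minimum: 16354 at k=2.

16354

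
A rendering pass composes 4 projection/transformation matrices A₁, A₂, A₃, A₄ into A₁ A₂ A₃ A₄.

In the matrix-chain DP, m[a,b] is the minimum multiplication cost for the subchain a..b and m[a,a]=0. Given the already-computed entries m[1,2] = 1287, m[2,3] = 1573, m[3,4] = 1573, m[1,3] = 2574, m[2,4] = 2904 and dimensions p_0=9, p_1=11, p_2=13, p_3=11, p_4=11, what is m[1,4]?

3663

m[1,4] = min over k∈[1,3] of m[1,k]+m[k+1,4]+p_{0}·p_k·p_{4}.
k=1: 0 + 2904 + 9·11·11 = 3993; k=2: 1287 + 1573 + 9·13·11 = 4147; k=3: 2574 + 0 + 9·11·11 = 3663.
Minimum: 3663 at k=3.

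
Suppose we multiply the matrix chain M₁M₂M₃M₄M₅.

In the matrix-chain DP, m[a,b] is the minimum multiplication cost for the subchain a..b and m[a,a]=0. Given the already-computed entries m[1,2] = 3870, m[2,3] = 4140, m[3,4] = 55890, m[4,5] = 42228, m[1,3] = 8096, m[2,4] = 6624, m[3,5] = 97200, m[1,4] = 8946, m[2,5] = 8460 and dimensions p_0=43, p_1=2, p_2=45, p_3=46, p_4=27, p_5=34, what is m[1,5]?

11384

m[1,5] = min over k∈[1,4] of m[1,k]+m[k+1,5]+p_{0}·p_k·p_{5}.
k=1: 0 + 8460 + 43·2·34 = 11384; k=2: 3870 + 97200 + 43·45·34 = 166860; k=3: 8096 + 42228 + 43·46·34 = 117576; k=4: 8946 + 0 + 43·27·34 = 48420.
Minimum: 11384 at k=1.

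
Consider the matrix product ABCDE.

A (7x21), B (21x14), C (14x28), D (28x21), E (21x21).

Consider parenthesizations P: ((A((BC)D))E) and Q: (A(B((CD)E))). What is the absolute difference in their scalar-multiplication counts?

3087

Order P = ((A((BC)D))E): (BC): 21×14 by 14×28 → 21×28, cost 21·14·28 = 8232; ((BC)D): 21×28 by 28×21 → 21×21, cost 21·28·21 = 12348; cumulative 20580; (A((BC)D)): 7×21 by 21×21 → 7×21, cost 7·21·21 = 3087; cumulative 23667; ((A((BC)D))E): 7×21 by 21×21 → 7×21, cost 7·21·21 = 3087; cumulative 26754. Total 26754.
Order Q = (A(B((CD)E))): (CD): 14×28 by 28×21 → 14×21, cost 14·28·21 = 8232; ((CD)E): 14×21 by 21×21 → 14×21, cost 14·21·21 = 6174; cumulative 14406; (B((CD)E)): 21×14 by 14×21 → 21×21, cost 21·14·21 = 6174; cumulative 20580; (A(B((CD)E))): 7×21 by 21×21 → 7×21, cost 7·21·21 = 3087; cumulative 23667. Total 23667.
Difference: |26754 − 23667| = 3087.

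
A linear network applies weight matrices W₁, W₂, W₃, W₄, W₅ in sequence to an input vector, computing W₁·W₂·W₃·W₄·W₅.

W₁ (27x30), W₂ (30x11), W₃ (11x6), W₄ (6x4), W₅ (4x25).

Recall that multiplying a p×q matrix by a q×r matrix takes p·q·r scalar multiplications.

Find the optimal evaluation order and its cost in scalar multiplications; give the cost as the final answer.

7524

Adjacent pairs: W₁W₂ = 27·30·11 = 8910; W₂W₃ = 30·11·6 = 1980; W₃W₄ = 11·6·4 = 264; W₄W₅ = 6·4·25 = 600.
Length 3: W₁..W₃: k=1: 0+1980+27·30·6=6840; k=2: 8910+0+27·11·6=10692 → min 6840 | W₂..W₄: k=2: 0+264+30·11·4=1584; k=3: 1980+0+30·6·4=2700 → min 1584 | W₃..W₅: k=3: 0+600+11·6·25=2250; k=4: 264+0+11·4·25=1364 → min 1364.
Length 4: W₁..W₄: k=1: 0+1584+27·30·4=4824; k=2: 8910+264+27·11·4=10362; k=3: 6840+0+27·6·4=7488 → min 4824 | W₂..W₅: k=2: 0+1364+30·11·25=9614; k=3: 1980+600+30·6·25=7080; k=4: 1584+0+30·4·25=4584 → min 4584.
Length 5: W₁..W₅: k=1: 0+4584+27·30·25=24834; k=2: 8910+1364+27·11·25=17699; k=3: 6840+600+27·6·25=11490; k=4: 4824+0+27·4·25=7524 → min 7524.
Optimal parenthesization: ((W₁·(W₂·(W₃·W₄)))·W₅) with cost 7524.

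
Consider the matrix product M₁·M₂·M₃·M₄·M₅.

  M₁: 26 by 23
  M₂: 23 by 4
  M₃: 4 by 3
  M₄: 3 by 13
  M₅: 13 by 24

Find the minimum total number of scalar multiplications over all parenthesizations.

Adjacent pairs: M₁M₂ = 26·23·4 = 2392; M₂M₃ = 23·4·3 = 276; M₃M₄ = 4·3·13 = 156; M₄M₅ = 3·13·24 = 936.
Length 3: M₁..M₃: k=1: 0+276+26·23·3=2070; k=2: 2392+0+26·4·3=2704 → min 2070 | M₂..M₄: k=2: 0+156+23·4·13=1352; k=3: 276+0+23·3·13=1173 → min 1173 | M₃..M₅: k=3: 0+936+4·3·24=1224; k=4: 156+0+4·13·24=1404 → min 1224.
Length 4: M₁..M₄: k=1: 0+1173+26·23·13=8947; k=2: 2392+156+26·4·13=3900; k=3: 2070+0+26·3·13=3084 → min 3084 | M₂..M₅: k=2: 0+1224+23·4·24=3432; k=3: 276+936+23·3·24=2868; k=4: 1173+0+23·13·24=8349 → min 2868.
Length 5: M₁..M₅: k=1: 0+2868+26·23·24=17220; k=2: 2392+1224+26·4·24=6112; k=3: 2070+936+26·3·24=4878; k=4: 3084+0+26·13·24=11196 → min 4878.
Optimal order: ((M₁·(M₂·M₃))·(M₄·M₅)) with cost 4878.

4878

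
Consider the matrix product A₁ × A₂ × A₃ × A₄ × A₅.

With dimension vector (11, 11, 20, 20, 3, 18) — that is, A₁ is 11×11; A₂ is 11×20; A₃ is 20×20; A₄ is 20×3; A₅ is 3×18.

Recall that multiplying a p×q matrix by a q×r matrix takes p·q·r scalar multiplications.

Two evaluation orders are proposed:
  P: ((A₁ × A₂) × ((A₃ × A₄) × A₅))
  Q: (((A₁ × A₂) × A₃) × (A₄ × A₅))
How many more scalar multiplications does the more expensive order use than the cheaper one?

3200

Order P = ((A₁ × A₂) × ((A₃ × A₄) × A₅)): (A₁ × A₂): 11×11 by 11×20 → 11×20, cost 11·11·20 = 2420; (A₃ × A₄): 20×20 by 20×3 → 20×3, cost 20·20·3 = 1200; ((A₃ × A₄) × A₅): 20×3 by 3×18 → 20×18, cost 20·3·18 = 1080; cumulative 2280; ((A₁ × A₂) × ((A₃ × A₄) × A₅)): 11×20 by 20×18 → 11×18, cost 11·20·18 = 3960; cumulative 8660. Total 8660.
Order Q = (((A₁ × A₂) × A₃) × (A₄ × A₅)): (A₁ × A₂): 11×11 by 11×20 → 11×20, cost 11·11·20 = 2420; ((A₁ × A₂) × A₃): 11×20 by 20×20 → 11×20, cost 11·20·20 = 4400; cumulative 6820; (A₄ × A₅): 20×3 by 3×18 → 20×18, cost 20·3·18 = 1080; (((A₁ × A₂) × A₃) × (A₄ × A₅)): 11×20 by 20×18 → 11×18, cost 11·20·18 = 3960; cumulative 11860. Total 11860.
Difference: |8660 − 11860| = 3200.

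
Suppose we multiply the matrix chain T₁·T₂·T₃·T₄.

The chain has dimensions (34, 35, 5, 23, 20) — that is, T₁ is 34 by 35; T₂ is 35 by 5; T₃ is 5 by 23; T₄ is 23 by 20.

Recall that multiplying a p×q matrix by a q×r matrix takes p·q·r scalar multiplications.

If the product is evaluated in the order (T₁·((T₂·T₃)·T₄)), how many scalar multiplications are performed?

43925

(T₂·T₃): 35×5 by 5×23 → 35×23, cost 35·5·23 = 4025
((T₂·T₃)·T₄): 35×23 by 23×20 → 35×20, cost 35·23·20 = 16100; cumulative 20125
(T₁·((T₂·T₃)·T₄)): 34×35 by 35×20 → 34×20, cost 34·35·20 = 23800; cumulative 43925
Total: 43925 scalar multiplications.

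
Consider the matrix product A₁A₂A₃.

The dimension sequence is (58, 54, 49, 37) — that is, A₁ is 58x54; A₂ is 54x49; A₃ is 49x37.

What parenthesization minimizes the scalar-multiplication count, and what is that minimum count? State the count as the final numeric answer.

(A₁(A₂A₃)): cost 213786.
((A₁A₂)A₃): cost 258622.
Optimal: (A₁(A₂A₃)) with cost 213786.

213786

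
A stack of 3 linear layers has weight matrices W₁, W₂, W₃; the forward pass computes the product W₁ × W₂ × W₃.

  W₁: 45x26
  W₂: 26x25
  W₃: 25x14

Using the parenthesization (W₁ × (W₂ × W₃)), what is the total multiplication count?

25480

(W₂ × W₃): 26×25 by 25×14 → 26×14, cost 26·25·14 = 9100
(W₁ × (W₂ × W₃)): 45×26 by 26×14 → 45×14, cost 45·26·14 = 16380; cumulative 25480
Total: 25480 scalar multiplications.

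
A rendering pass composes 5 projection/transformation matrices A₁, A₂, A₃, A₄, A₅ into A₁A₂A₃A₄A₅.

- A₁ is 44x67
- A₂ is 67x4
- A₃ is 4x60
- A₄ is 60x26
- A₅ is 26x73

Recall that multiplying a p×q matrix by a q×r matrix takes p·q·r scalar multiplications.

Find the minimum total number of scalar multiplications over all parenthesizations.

38472

Adjacent pairs: A₁A₂ = 44·67·4 = 11792; A₂A₃ = 67·4·60 = 16080; A₃A₄ = 4·60·26 = 6240; A₄A₅ = 60·26·73 = 113880.
Length 3: A₁..A₃: k=1: 0+16080+44·67·60=192960; k=2: 11792+0+44·4·60=22352 → min 22352 | A₂..A₄: k=2: 0+6240+67·4·26=13208; k=3: 16080+0+67·60·26=120600 → min 13208 | A₃..A₅: k=3: 0+113880+4·60·73=131400; k=4: 6240+0+4·26·73=13832 → min 13832.
Length 4: A₁..A₄: k=1: 0+13208+44·67·26=89856; k=2: 11792+6240+44·4·26=22608; k=3: 22352+0+44·60·26=90992 → min 22608 | A₂..A₅: k=2: 0+13832+67·4·73=33396; k=3: 16080+113880+67·60·73=423420; k=4: 13208+0+67·26·73=140374 → min 33396.
Length 5: A₁..A₅: k=1: 0+33396+44·67·73=248600; k=2: 11792+13832+44·4·73=38472; k=3: 22352+113880+44·60·73=328952; k=4: 22608+0+44·26·73=106120 → min 38472.
Optimal order: ((A₁A₂)((A₃A₄)A₅)) with cost 38472.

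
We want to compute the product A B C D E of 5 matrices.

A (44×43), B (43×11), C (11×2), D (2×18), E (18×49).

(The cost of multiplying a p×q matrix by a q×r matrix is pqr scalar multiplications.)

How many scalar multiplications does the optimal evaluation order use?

10806

Adjacent pairs: AB = 44·43·11 = 20812; BC = 43·11·2 = 946; CD = 11·2·18 = 396; DE = 2·18·49 = 1764.
Length 3: A..C: k=1: 0+946+44·43·2=4730; k=2: 20812+0+44·11·2=21780 → min 4730 | B..D: k=2: 0+396+43·11·18=8910; k=3: 946+0+43·2·18=2494 → min 2494 | C..E: k=3: 0+1764+11·2·49=2842; k=4: 396+0+11·18·49=10098 → min 2842.
Length 4: A..D: k=1: 0+2494+44·43·18=36550; k=2: 20812+396+44·11·18=29920; k=3: 4730+0+44·2·18=6314 → min 6314 | B..E: k=2: 0+2842+43·11·49=26019; k=3: 946+1764+43·2·49=6924; k=4: 2494+0+43·18·49=40420 → min 6924.
Length 5: A..E: k=1: 0+6924+44·43·49=99632; k=2: 20812+2842+44·11·49=47370; k=3: 4730+1764+44·2·49=10806; k=4: 6314+0+44·18·49=45122 → min 10806.
Optimal order: ((A (B C)) (D E)) with cost 10806.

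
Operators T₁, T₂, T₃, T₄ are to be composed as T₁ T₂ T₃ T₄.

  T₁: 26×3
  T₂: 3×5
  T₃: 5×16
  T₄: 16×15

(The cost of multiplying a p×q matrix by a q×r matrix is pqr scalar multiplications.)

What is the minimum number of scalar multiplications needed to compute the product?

Adjacent pairs: T₁T₂ = 26·3·5 = 390; T₂T₃ = 3·5·16 = 240; T₃T₄ = 5·16·15 = 1200.
Length 3: T₁..T₃: k=1: 0+240+26·3·16=1488; k=2: 390+0+26·5·16=2470 → min 1488 | T₂..T₄: k=2: 0+1200+3·5·15=1425; k=3: 240+0+3·16·15=960 → min 960.
Length 4: T₁..T₄: k=1: 0+960+26·3·15=2130; k=2: 390+1200+26·5·15=3540; k=3: 1488+0+26·16·15=7728 → min 2130.
Optimal order: (T₁ ((T₂ T₃) T₄)) with cost 2130.

2130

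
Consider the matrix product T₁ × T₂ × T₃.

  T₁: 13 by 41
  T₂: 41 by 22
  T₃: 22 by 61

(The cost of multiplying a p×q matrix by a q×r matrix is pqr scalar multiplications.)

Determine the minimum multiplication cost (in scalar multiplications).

29172

Order (T₁ × (T₂ × T₃)): (T₂ × T₃): 41×22 by 22×61 → 41×61, cost 41·22·61 = 55022; (T₁ × (T₂ × T₃)): 13×41 by 41×61 → 13×61, cost 13·41·61 = 32513; cumulative 87535. Total 87535.
Order ((T₁ × T₂) × T₃): (T₁ × T₂): 13×41 by 41×22 → 13×22, cost 13·41·22 = 11726; ((T₁ × T₂) × T₃): 13×22 by 22×61 → 13×61, cost 13·22·61 = 17446; cumulative 29172. Total 29172.
Minimum: 29172.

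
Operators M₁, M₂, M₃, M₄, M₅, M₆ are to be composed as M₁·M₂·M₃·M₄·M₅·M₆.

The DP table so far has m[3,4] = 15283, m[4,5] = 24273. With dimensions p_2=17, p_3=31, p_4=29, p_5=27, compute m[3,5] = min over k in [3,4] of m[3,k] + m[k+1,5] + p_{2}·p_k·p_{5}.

m[3,5] = min over k∈[3,4] of m[3,k]+m[k+1,5]+p_{2}·p_k·p_{5}.
k=3: 0 + 24273 + 17·31·27 = 38502; k=4: 15283 + 0 + 17·29·27 = 28594.
Minimum: 28594 at k=4.

28594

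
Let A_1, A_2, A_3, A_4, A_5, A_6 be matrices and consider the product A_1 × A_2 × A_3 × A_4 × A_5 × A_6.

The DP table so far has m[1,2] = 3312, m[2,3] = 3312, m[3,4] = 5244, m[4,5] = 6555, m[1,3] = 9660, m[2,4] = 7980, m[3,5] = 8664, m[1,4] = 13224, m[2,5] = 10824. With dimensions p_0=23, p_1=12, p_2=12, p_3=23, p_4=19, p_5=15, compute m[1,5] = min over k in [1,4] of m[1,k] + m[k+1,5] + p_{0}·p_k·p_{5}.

14964

m[1,5] = min over k∈[1,4] of m[1,k]+m[k+1,5]+p_{0}·p_k·p_{5}.
k=1: 0 + 10824 + 23·12·15 = 14964; k=2: 3312 + 8664 + 23·12·15 = 16116; k=3: 9660 + 6555 + 23·23·15 = 24150; k=4: 13224 + 0 + 23·19·15 = 19779.
Minimum: 14964 at k=1.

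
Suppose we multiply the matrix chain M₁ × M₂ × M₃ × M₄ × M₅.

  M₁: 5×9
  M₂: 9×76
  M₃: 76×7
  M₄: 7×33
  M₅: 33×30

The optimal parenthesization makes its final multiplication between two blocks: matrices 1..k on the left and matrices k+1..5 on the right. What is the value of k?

4

Adjacent pairs: M₁M₂ = 5·9·76 = 3420; M₂M₃ = 9·76·7 = 4788; M₃M₄ = 76·7·33 = 17556; M₄M₅ = 7·33·30 = 6930.
Length 3: M₁..M₃: k=1: 0+4788+5·9·7=5103; k=2: 3420+0+5·76·7=6080 → min 5103 | M₂..M₄: k=2: 0+17556+9·76·33=40128; k=3: 4788+0+9·7·33=6867 → min 6867 | M₃..M₅: k=3: 0+6930+76·7·30=22890; k=4: 17556+0+76·33·30=92796 → min 22890.
Length 4: M₁..M₄: k=1: 0+6867+5·9·33=8352; k=2: 3420+17556+5·76·33=33516; k=3: 5103+0+5·7·33=6258 → min 6258 | M₂..M₅: k=2: 0+22890+9·76·30=43410; k=3: 4788+6930+9·7·30=13608; k=4: 6867+0+9·33·30=15777 → min 13608.
Top-level splits: k=1: (M₁..M₁)·(M₂..M₅) → 0+13608+5·9·30 = 14958; k=2: (M₁..M₂)·(M₃..M₅) → 3420+22890+5·76·30 = 37710; k=3: (M₁..M₃)·(M₄..M₅) → 5103+6930+5·7·30 = 13083; k=4: (M₁..M₄)·(M₅..M₅) → 6258+0+5·33·30 = 11208.
Best split is after M₄, i.e. k = 4.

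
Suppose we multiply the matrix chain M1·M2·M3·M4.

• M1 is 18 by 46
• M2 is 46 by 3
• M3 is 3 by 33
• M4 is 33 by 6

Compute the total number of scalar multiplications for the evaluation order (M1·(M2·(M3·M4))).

6390

(M3·M4): 3×33 by 33×6 → 3×6, cost 3·33·6 = 594
(M2·(M3·M4)): 46×3 by 3×6 → 46×6, cost 46·3·6 = 828; cumulative 1422
(M1·(M2·(M3·M4))): 18×46 by 46×6 → 18×6, cost 18·46·6 = 4968; cumulative 6390
Total: 6390 scalar multiplications.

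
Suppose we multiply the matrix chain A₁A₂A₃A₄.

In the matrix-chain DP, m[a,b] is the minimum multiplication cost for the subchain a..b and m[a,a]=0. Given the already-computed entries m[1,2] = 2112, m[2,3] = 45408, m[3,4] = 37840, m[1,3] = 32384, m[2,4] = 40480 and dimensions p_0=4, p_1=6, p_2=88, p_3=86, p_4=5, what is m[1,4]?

34104

m[1,4] = min over k∈[1,3] of m[1,k]+m[k+1,4]+p_{0}·p_k·p_{4}.
k=1: 0 + 40480 + 4·6·5 = 40600; k=2: 2112 + 37840 + 4·88·5 = 41712; k=3: 32384 + 0 + 4·86·5 = 34104.
Minimum: 34104 at k=3.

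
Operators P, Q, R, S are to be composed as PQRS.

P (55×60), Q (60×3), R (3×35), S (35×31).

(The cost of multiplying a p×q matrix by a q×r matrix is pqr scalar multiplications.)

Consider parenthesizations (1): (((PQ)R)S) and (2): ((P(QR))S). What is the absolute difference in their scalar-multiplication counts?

Order (1) = (((PQ)R)S): (PQ): 55×60 by 60×3 → 55×3, cost 55·60·3 = 9900; ((PQ)R): 55×3 by 3×35 → 55×35, cost 55·3·35 = 5775; cumulative 15675; (((PQ)R)S): 55×35 by 35×31 → 55×31, cost 55·35·31 = 59675; cumulative 75350. Total 75350.
Order (2) = ((P(QR))S): (QR): 60×3 by 3×35 → 60×35, cost 60·3·35 = 6300; (P(QR)): 55×60 by 60×35 → 55×35, cost 55·60·35 = 115500; cumulative 121800; ((P(QR))S): 55×35 by 35×31 → 55×31, cost 55·35·31 = 59675; cumulative 181475. Total 181475.
Difference: |75350 − 181475| = 106125.

106125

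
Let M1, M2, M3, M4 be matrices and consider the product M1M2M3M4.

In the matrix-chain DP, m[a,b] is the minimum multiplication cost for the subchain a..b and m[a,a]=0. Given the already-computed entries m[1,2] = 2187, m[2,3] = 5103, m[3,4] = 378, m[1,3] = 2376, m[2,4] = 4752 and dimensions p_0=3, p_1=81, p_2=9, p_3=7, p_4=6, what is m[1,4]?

m[1,4] = min over k∈[1,3] of m[1,k]+m[k+1,4]+p_{0}·p_k·p_{4}.
k=1: 0 + 4752 + 3·81·6 = 6210; k=2: 2187 + 378 + 3·9·6 = 2727; k=3: 2376 + 0 + 3·7·6 = 2502.
Minimum: 2502 at k=3.

2502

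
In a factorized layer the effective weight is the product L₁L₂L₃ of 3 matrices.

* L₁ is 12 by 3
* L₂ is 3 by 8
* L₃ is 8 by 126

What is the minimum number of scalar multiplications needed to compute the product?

7560

Order (L₁(L₂L₃)): (L₂L₃): 3×8 by 8×126 → 3×126, cost 3·8·126 = 3024; (L₁(L₂L₃)): 12×3 by 3×126 → 12×126, cost 12·3·126 = 4536; cumulative 7560. Total 7560.
Order ((L₁L₂)L₃): (L₁L₂): 12×3 by 3×8 → 12×8, cost 12·3·8 = 288; ((L₁L₂)L₃): 12×8 by 8×126 → 12×126, cost 12·8·126 = 12096; cumulative 12384. Total 12384.
Minimum: 7560.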